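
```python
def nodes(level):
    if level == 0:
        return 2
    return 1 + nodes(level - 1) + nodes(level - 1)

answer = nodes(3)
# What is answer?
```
Call trace (a repeated sub-call is expanded the first time; later identical calls just restate its return value):
nodes(level=3)
  nodes(level=2)
    nodes(level=1)
      nodes(level=0)
      -> return 2
      nodes(level=0)
      -> return 2
    -> return 5
    nodes(level=1) -> return 5  (same call as traced above)
  -> return 11
  nodes(level=2) -> return 11  (same call as traced above)
-> return 23

Final answer: 23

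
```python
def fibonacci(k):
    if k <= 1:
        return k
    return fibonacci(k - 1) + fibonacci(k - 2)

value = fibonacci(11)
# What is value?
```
Call trace (a repeated sub-call is expanded the first time; later identical calls just restate its return value):
fibonacci(k=11)
  fibonacci(k=10)
    fibonacci(k=9)
      fibonacci(k=8)
        fibonacci(k=7)
          fibonacci(k=6)
            fibonacci(k=5)
              fibonacci(k=4)
                fibonacci(k=3)
                  fibonacci(k=2)
                    fibonacci(k=1)
                    -> return 1
                    fibonacci(k=0)
                    -> return 0
                  -> return 1
                  fibonacci(k=1)
                  -> return 1
                -> return 2
                fibonacci(k=2) -> return 1  (same call as traced above)
              -> return 3
              fibonacci(k=3) -> return 2  (same call as traced above)
            -> return 5
            fibonacci(k=4) -> return 3  (same call as traced above)
          -> return 8
          fibonacci(k=5) -> return 5  (same call as traced above)
        -> return 13
        fibonacci(k=6) -> return 8  (same call as traced above)
      -> return 21
      fibonacci(k=7) -> return 13  (same call as traced above)
    -> return 34
    fibonacci(k=8) -> return 21  (same call as traced above)
  -> return 55
  fibonacci(k=9) -> return 34  (same call as traced above)
-> return 89

Final answer: 89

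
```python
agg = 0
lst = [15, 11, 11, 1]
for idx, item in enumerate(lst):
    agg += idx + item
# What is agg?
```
Trace:
  agg=0
  agg=15, idx=0, item=15
  agg=27, idx=1, item=11
  agg=40, idx=2, item=11
  agg=44, idx=3, item=1

Final answer: 44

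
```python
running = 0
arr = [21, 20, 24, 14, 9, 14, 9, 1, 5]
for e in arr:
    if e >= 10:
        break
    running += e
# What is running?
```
Trace:
  running=0
  running=0, e=21

Final answer: 0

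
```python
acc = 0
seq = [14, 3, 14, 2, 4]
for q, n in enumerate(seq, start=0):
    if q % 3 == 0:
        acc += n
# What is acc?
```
Trace:
  acc=0
  acc=14, q=0, n=14
  acc=14, q=1, n=3
  acc=14, q=2, n=14
  acc=16, q=3, n=2
  acc=16, q=4, n=4

Final answer: 16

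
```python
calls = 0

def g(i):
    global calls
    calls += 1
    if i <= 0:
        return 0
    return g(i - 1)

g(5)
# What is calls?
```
Call trace:
g(i=5)
  g(i=4)
    g(i=3)
      g(i=2)
        g(i=1)
          g(i=0)
          -> return 0
        -> return 0
      -> return 0
    -> return 0
  -> return 0
-> return 0

calls is incremented once per call. g is entered once for each i = 5, 4, 3, 2, 1, 0 (the i <= 0 call returns without recursing), i.e. 5 + 1 calls.
calls = 6

Final answer: 6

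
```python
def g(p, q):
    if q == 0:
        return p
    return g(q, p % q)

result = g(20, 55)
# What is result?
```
Call trace:
g(p=20, q=55)
  g(p=55, q=20)
    g(p=20, q=15)
      g(p=15, q=5)
        g(p=5, q=0)
        -> return 5
      -> return 5
    -> return 5
  -> return 5
-> return 5

Final answer: 5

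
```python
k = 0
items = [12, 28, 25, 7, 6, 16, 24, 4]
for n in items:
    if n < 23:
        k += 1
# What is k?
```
Trace:
  k=0
  k=1, n=12
  k=1, n=28
  k=1, n=25
  k=2, n=7
  k=3, n=6
  k=4, n=16
  k=4, n=24
  k=5, n=4

Final answer: 5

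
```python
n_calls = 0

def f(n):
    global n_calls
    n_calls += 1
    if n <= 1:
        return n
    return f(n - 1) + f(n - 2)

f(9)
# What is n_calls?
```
Call trace (a repeated sub-call is expanded the first time; later identical calls just restate its return value):
f(n=9)
  f(n=8)
    f(n=7)
      f(n=6)
        f(n=5)
          f(n=4)
            f(n=3)
              f(n=2)
                f(n=1)
                -> return 1
                f(n=0)
                -> return 0
              -> return 1
              f(n=1)
              -> return 1
            -> return 2
            f(n=2) -> return 1  (same call as traced above)
          -> return 3
          f(n=3) -> return 2  (same call as traced above)
        -> return 5
        f(n=4) -> return 3  (same call as traced above)
      -> return 8
      f(n=5) -> return 5  (same call as traced above)
    -> return 13
    f(n=6) -> return 8  (same call as traced above)
  -> return 21
  f(n=7) -> return 13  (same call as traced above)
-> return 34

n_calls is incremented once per call, so count the calls in each subtree. Let C(n) = number of calls made by f(n).
C(0) = C(1) = 1 (base case, no recursion); C(n) = 1 + C(n - 1) + C(n - 2) otherwise.
C(2) = 1 + C(1) + C(0) = 1 + 1 + 1 = 3
C(3) = 1 + C(2) + C(1) = 1 + 3 + 1 = 5
C(4) = 1 + C(3) + C(2) = 1 + 5 + 3 = 9
C(5) = 1 + C(4) + C(3) = 1 + 9 + 5 = 15
C(6) = 1 + C(5) + C(4) = 1 + 15 + 9 = 25
C(7) = 1 + C(6) + C(5) = 1 + 25 + 15 = 41
C(8) = 1 + C(7) + C(6) = 1 + 41 + 25 = 67
C(9) = 1 + C(8) + C(7) = 1 + 67 + 41 = 109
n_calls = C(9) = 109

Final answer: 109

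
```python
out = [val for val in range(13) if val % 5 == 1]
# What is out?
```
Trace:
  val=0
  val=1
  val=2
  val=3
  val=4
  val=5
  val=6
  val=7
  val=8
  val=9
  val=10
  val=11
  val=12
  out=[1, 6, 11]

Final answer: [1, 6, 11]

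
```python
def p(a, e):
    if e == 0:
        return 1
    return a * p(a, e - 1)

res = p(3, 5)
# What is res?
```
Call trace:
p(a=3, e=5)
  p(a=3, e=4)
    p(a=3, e=3)
      p(a=3, e=2)
        p(a=3, e=1)
          p(a=3, e=0)
          -> return 1
        -> return 3
      -> return 9
    -> return 27
  -> return 81
-> return 243

Final answer: 243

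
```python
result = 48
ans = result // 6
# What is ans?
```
Trace:
  result=48
  result=48, ans=8

Final answer: 8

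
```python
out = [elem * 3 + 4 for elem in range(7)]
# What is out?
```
Trace:
  elem=0
  elem=1
  elem=2
  elem=3
  elem=4
  elem=5
  elem=6
  out=[4, 7, 10, 13, 16, 19, 22]

Final answer: [4, 7, 10, 13, 16, 19, 22]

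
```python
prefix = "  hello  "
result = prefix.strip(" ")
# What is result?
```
Trace:
  prefix='  hello  '
  prefix='  hello  ', result='hello'

Final answer: 'hello'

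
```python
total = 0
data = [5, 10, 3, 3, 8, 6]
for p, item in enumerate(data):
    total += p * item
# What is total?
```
Trace:
  total=0
  total=0, p=0, item=5
  total=10, p=1, item=10
  total=16, p=2, item=3
  total=25, p=3, item=3
  total=57, p=4, item=8
  total=87, p=5, item=6

Final answer: 87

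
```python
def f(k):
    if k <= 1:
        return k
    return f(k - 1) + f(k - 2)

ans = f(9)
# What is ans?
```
Call trace (a repeated sub-call is expanded the first time; later identical calls just restate its return value):
f(k=9)
  f(k=8)
    f(k=7)
      f(k=6)
        f(k=5)
          f(k=4)
            f(k=3)
              f(k=2)
                f(k=1)
                -> return 1
                f(k=0)
                -> return 0
              -> return 1
              f(k=1)
              -> return 1
            -> return 2
            f(k=2) -> return 1  (same call as traced above)
          -> return 3
          f(k=3) -> return 2  (same call as traced above)
        -> return 5
        f(k=4) -> return 3  (same call as traced above)
      -> return 8
      f(k=5) -> return 5  (same call as traced above)
    -> return 13
    f(k=6) -> return 8  (same call as traced above)
  -> return 21
  f(k=7) -> return 13  (same call as traced above)
-> return 34

Final answer: 34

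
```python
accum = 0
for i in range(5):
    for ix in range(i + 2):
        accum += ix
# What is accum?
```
Trace:
  accum=0
  accum=0, i=0, ix=0
  accum=1, i=0, ix=1
  accum=1, i=1, ix=0
  accum=2, i=1, ix=1
  accum=4, i=1, ix=2
  accum=4, i=2, ix=0
  accum=5, i=2, ix=1
  accum=7, i=2, ix=2
  accum=10, i=2, ix=3
  accum=10, i=3, ix=0
  accum=11, i=3, ix=1
  accum=13, i=3, ix=2
  accum=16, i=3, ix=3
  accum=20, i=3, ix=4
  accum=20, i=4, ix=0
  accum=21, i=4, ix=1
  accum=23, i=4, ix=2
  accum=26, i=4, ix=3
  accum=30, i=4, ix=4
  accum=35, i=4, ix=5

Final answer: 35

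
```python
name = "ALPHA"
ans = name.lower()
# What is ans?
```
Trace:
  name='ALPHA'
  name='ALPHA', ans='alpha'

Final answer: 'alpha'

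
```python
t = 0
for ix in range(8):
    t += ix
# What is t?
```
Trace:
  t=0
  t=0, ix=0
  t=1, ix=1
  t=3, ix=2
  t=6, ix=3
  t=10, ix=4
  t=15, ix=5
  t=21, ix=6
  t=28, ix=7

Final answer: 28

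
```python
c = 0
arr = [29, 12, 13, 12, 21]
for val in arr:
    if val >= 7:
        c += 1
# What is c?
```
Trace:
  c=0
  c=1, val=29
  c=2, val=12
  c=3, val=13
  c=4, val=12
  c=5, val=21

Final answer: 5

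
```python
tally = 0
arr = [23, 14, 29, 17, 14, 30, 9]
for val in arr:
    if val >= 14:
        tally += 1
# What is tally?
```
Trace:
  tally=0
  tally=1, val=23
  tally=2, val=14
  tally=3, val=29
  tally=4, val=17
  tally=5, val=14
  tally=6, val=30
  tally=6, val=9

Final answer: 6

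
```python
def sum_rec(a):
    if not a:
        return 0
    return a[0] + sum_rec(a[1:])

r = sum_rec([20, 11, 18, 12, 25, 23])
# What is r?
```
Call trace:
sum_rec(a=[20, 11, 18, 12, 25, 23])
  sum_rec(a=[11, 18, 12, 25, 23])
    sum_rec(a=[18, 12, 25, 23])
      sum_rec(a=[12, 25, 23])
        sum_rec(a=[25, 23])
          sum_rec(a=[23])
            sum_rec(a=[])
            -> return 0
          -> return 23
        -> return 48
      -> return 60
    -> return 78
  -> return 89
-> return 109

Final answer: 109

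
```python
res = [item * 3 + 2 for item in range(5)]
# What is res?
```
Trace:
  item=0
  item=1
  item=2
  item=3
  item=4
  res=[2, 5, 8, 11, 14]

Final answer: [2, 5, 8, 11, 14]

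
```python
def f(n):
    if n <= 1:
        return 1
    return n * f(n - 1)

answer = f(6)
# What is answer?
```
Call trace:
f(n=6)
  f(n=5)
    f(n=4)
      f(n=3)
        f(n=2)
          f(n=1)
          -> return 1
        -> return 2
      -> return 6
    -> return 24
  -> return 120
-> return 720

Final answer: 720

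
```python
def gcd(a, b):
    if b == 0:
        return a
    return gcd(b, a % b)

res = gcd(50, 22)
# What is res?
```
Call trace:
gcd(a=50, b=22)
  gcd(a=22, b=6)
    gcd(a=6, b=4)
      gcd(a=4, b=2)
        gcd(a=2, b=0)
        -> return 2
      -> return 2
    -> return 2
  -> return 2
-> return 2

Final answer: 2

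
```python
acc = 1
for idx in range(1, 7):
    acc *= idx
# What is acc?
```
Trace:
  acc=1
  acc=1, idx=1
  acc=2, idx=2
  acc=6, idx=3
  acc=24, idx=4
  acc=120, idx=5
  acc=720, idx=6

Final answer: 720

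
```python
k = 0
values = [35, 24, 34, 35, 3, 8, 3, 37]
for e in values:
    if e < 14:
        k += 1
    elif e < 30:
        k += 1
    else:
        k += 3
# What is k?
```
Trace:
  k=0
  k=3, e=35
  k=4, e=24
  k=7, e=34
  k=10, e=35
  k=11, e=3
  k=12, e=8
  k=13, e=3
  k=16, e=37

Final answer: 16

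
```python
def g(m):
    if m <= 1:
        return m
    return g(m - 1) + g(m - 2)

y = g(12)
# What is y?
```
Call trace (a repeated sub-call is expanded the first time; later identical calls just restate its return value):
g(m=12)
  g(m=11)
    g(m=10)
      g(m=9)
        g(m=8)
          g(m=7)
            g(m=6)
              g(m=5)
                g(m=4)
                  g(m=3)
                    g(m=2)
                      g(m=1)
                      -> return 1
                      g(m=0)
                      -> return 0
                    -> return 1
                    g(m=1)
                    -> return 1
                  -> return 2
                  g(m=2) -> return 1  (same call as traced above)
                -> return 3
                g(m=3) -> return 2  (same call as traced above)
              -> return 5
              g(m=4) -> return 3  (same call as traced above)
            -> return 8
            g(m=5) -> return 5  (same call as traced above)
          -> return 13
          g(m=6) -> return 8  (same call as traced above)
        -> return 21
        g(m=7) -> return 13  (same call as traced above)
      -> return 34
      g(m=8) -> return 21  (same call as traced above)
    -> return 55
    g(m=9) -> return 34  (same call as traced above)
  -> return 89
  g(m=10) -> return 55  (same call as traced above)
-> return 144

Final answer: 144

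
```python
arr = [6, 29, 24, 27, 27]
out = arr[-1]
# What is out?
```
Trace:
  arr=[6, 29, 24, 27, 27]
  arr=[6, 29, 24, 27, 27], out=27

Final answer: 27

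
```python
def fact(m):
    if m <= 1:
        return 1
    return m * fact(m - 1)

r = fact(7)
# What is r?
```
Call trace:
fact(m=7)
  fact(m=6)
    fact(m=5)
      fact(m=4)
        fact(m=3)
          fact(m=2)
            fact(m=1)
            -> return 1
          -> return 2
        -> return 6
      -> return 24
    -> return 120
  -> return 720
-> return 5040

Final answer: 5040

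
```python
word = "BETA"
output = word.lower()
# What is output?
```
Trace:
  word='BETA'
  word='BETA', output='beta'

Final answer: 'beta'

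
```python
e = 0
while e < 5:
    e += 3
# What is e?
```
Trace:
  e=0
  e=3
  e=6

Final answer: 6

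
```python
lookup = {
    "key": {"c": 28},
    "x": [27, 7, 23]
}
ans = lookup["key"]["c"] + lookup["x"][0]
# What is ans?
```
Trace:
  lookup={'key': {'c': 28}, 'x': [27, 7, 23]}
  lookup={'key': {'c': 28}, 'x': [27, 7, 23]}, ans=55

Final answer: 55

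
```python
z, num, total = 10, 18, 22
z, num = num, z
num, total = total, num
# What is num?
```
Trace:
  z=10, num=18, total=22
  z=18, num=10, total=22
  z=18, num=22, total=10

Final answer: 22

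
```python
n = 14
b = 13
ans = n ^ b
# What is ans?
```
Trace:
  n=14
  n=14, b=13
  n=14, b=13, ans=3

Final answer: 3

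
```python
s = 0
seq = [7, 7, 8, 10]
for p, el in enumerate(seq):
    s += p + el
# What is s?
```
Trace:
  s=0
  s=7, p=0, el=7
  s=15, p=1, el=7
  s=25, p=2, el=8
  s=38, p=3, el=10

Final answer: 38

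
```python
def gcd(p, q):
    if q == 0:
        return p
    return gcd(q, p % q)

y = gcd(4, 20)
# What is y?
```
Call trace:
gcd(p=4, q=20)
  gcd(p=20, q=4)
    gcd(p=4, q=0)
    -> return 4
  -> return 4
-> return 4

Final answer: 4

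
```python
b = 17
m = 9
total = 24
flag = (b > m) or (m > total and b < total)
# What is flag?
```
Trace:
  b=17
  b=17, m=9
  b=17, m=9, total=24
  b=17, m=9, total=24, flag=True

Final answer: True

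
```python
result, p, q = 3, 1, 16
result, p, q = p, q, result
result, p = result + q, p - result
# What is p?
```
Trace:
  result=3, p=1, q=16
  result=1, p=16, q=3
  result=4, p=15, q=3

Final answer: 15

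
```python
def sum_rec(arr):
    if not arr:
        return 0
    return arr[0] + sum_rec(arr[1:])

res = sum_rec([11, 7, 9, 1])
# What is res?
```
Call trace:
sum_rec(arr=[11, 7, 9, 1])
  sum_rec(arr=[7, 9, 1])
    sum_rec(arr=[9, 1])
      sum_rec(arr=[1])
        sum_rec(arr=[])
        -> return 0
      -> return 1
    -> return 10
  -> return 17
-> return 28

Final answer: 28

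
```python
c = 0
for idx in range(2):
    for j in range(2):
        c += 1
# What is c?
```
Trace:
  c=0
  c=1, idx=0, j=0
  c=2, idx=0, j=1
  c=3, idx=1, j=0
  c=4, idx=1, j=1

Final answer: 4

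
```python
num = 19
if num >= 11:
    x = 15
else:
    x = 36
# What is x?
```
Trace:
  num=19
  num=19, x=15

Final answer: 15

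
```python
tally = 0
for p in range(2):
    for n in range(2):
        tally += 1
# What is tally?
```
Trace:
  tally=0
  tally=1, p=0, n=0
  tally=2, p=0, n=1
  tally=3, p=1, n=0
  tally=4, p=1, n=1

Final answer: 4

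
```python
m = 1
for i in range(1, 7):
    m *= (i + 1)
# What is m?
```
Trace:
  m=1
  m=2, i=1
  m=6, i=2
  m=24, i=3
  m=120, i=4
  m=720, i=5
  m=5040, i=6

Final answer: 5040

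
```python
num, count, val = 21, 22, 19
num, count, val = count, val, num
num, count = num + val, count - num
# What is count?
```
Trace:
  num=21, count=22, val=19
  num=22, count=19, val=21
  num=43, count=-3, val=21

Final answer: -3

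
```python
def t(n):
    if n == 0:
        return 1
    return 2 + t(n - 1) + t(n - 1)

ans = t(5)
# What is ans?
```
Call trace (a repeated sub-call is expanded the first time; later identical calls just restate its return value):
t(n=5)
  t(n=4)
    t(n=3)
      t(n=2)
        t(n=1)
          t(n=0)
          -> return 1
          t(n=0)
          -> return 1
        -> return 4
        t(n=1) -> return 4  (same call as traced above)
      -> return 10
      t(n=2) -> return 10  (same call as traced above)
    -> return 22
    t(n=3) -> return 22  (same call as traced above)
  -> return 46
  t(n=4) -> return 46  (same call as traced above)
-> return 94

Final answer: 94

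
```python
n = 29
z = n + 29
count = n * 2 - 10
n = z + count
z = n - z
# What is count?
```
Trace:
  n=29
  n=29, z=58
  n=29, z=58, count=48
  n=106, z=58, count=48
  n=106, z=48, count=48

Final answer: 48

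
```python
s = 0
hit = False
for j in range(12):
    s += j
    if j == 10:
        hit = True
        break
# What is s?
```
Trace:
  s=0
  s=0, hit=False
  s=0, hit=False, j=0
  s=1, hit=False, j=1
  s=3, hit=False, j=2
  s=6, hit=False, j=3
  s=10, hit=False, j=4
  s=15, hit=False, j=5
  s=21, hit=False, j=6
  s=28, hit=False, j=7
  s=36, hit=False, j=8
  s=45, hit=False, j=9
  s=55, hit=True, j=10

Final answer: 55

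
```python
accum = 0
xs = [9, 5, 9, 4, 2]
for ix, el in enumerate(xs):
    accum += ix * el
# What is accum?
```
Trace:
  accum=0
  accum=0, ix=0, el=9
  accum=5, ix=1, el=5
  accum=23, ix=2, el=9
  accum=35, ix=3, el=4
  accum=43, ix=4, el=2

Final answer: 43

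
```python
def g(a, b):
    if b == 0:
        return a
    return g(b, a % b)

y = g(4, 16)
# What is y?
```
Call trace:
g(a=4, b=16)
  g(a=16, b=4)
    g(a=4, b=0)
    -> return 4
  -> return 4
-> return 4

Final answer: 4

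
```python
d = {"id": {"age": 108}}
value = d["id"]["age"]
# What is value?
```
Trace:
  d={'id': {'age': 108}}
  d={'id': {'age': 108}}, value=108

Final answer: 108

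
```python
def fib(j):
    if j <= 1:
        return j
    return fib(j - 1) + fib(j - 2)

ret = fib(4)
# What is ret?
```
Call trace (a repeated sub-call is expanded the first time; later identical calls just restate its return value):
fib(j=4)
  fib(j=3)
    fib(j=2)
      fib(j=1)
      -> return 1
      fib(j=0)
      -> return 0
    -> return 1
    fib(j=1)
    -> return 1
  -> return 2
  fib(j=2) -> return 1  (same call as traced above)
-> return 3

Final answer: 3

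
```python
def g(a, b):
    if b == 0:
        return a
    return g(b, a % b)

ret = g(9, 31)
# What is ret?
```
Call trace:
g(a=9, b=31)
  g(a=31, b=9)
    g(a=9, b=4)
      g(a=4, b=1)
        g(a=1, b=0)
        -> return 1
      -> return 1
    -> return 1
  -> return 1
-> return 1

Final answer: 1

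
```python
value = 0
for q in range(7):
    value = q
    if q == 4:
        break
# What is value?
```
Trace:
  value=0
  value=0, q=0
  value=1, q=1
  value=2, q=2
  value=3, q=3
  value=4, q=4

Final answer: 4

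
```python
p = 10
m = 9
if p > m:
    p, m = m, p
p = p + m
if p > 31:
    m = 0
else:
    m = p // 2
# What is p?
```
Trace:
  p=10
  p=10, m=9
  p=9, m=10
  p=19, m=10
  p=19, m=9

Final answer: 19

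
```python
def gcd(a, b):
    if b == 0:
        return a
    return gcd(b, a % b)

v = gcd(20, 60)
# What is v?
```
Call trace:
gcd(a=20, b=60)
  gcd(a=60, b=20)
    gcd(a=20, b=0)
    -> return 20
  -> return 20
-> return 20

Final answer: 20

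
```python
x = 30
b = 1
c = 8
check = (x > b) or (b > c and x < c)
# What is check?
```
Trace:
  x=30
  x=30, b=1
  x=30, b=1, c=8
  x=30, b=1, c=8, check=True

Final answer: True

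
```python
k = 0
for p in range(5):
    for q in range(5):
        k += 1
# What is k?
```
Trace:
  k=0
  k=1, p=0, q=0
  k=2, p=0, q=1
  k=3, p=0, q=2
  k=4, p=0, q=3
  k=5, p=0, q=4
  k=6, p=1, q=0
  k=7, p=1, q=1
  k=8, p=1, q=2
  k=9, p=1, q=3
  k=10, p=1, q=4
  k=11, p=2, q=0
  k=12, p=2, q=1
  k=13, p=2, q=2
  k=14, p=2, q=3
  k=15, p=2, q=4
  k=16, p=3, q=0
  k=17, p=3, q=1
  k=18, p=3, q=2
  k=19, p=3, q=3
  k=20, p=3, q=4
  k=21, p=4, q=0
  k=22, p=4, q=1
  k=23, p=4, q=2
  k=24, p=4, q=3
  k=25, p=4, q=4

Final answer: 25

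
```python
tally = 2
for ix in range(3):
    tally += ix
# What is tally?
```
Trace:
  tally=2
  tally=2, ix=0
  tally=3, ix=1
  tally=5, ix=2

Final answer: 5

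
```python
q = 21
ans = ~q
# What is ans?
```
Trace:
  q=21
  q=21, ans=-22

Final answer: -22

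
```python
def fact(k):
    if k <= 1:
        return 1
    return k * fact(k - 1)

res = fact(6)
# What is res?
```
Call trace:
fact(k=6)
  fact(k=5)
    fact(k=4)
      fact(k=3)
        fact(k=2)
          fact(k=1)
          -> return 1
        -> return 2
      -> return 6
    -> return 24
  -> return 120
-> return 720

Final answer: 720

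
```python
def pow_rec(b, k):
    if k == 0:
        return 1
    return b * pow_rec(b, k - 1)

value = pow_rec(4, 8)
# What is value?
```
Call trace:
pow_rec(b=4, k=8)
  pow_rec(b=4, k=7)
    pow_rec(b=4, k=6)
      pow_rec(b=4, k=5)
        pow_rec(b=4, k=4)
          pow_rec(b=4, k=3)
            pow_rec(b=4, k=2)
              pow_rec(b=4, k=1)
                pow_rec(b=4, k=0)
                -> return 1
              -> return 4
            -> return 16
          -> return 64
        -> return 256
      -> return 1024
    -> return 4096
  -> return 16384
-> return 65536

Final answer: 65536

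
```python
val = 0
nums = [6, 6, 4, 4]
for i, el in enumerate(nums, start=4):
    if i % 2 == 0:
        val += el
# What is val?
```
Trace:
  val=0
  val=6, i=4, el=6
  val=6, i=5, el=6
  val=10, i=6, el=4
  val=10, i=7, el=4

Final answer: 10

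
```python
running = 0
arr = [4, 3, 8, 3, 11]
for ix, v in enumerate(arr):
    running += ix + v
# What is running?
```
Trace:
  running=0
  running=4, ix=0, v=4
  running=8, ix=1, v=3
  running=18, ix=2, v=8
  running=24, ix=3, v=3
  running=39, ix=4, v=11

Final answer: 39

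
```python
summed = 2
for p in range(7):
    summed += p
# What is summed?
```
Trace:
  summed=2
  summed=2, p=0
  summed=3, p=1
  summed=5, p=2
  summed=8, p=3
  summed=12, p=4
  summed=17, p=5
  summed=23, p=6

Final answer: 23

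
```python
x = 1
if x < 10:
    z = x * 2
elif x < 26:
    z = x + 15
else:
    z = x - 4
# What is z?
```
Trace:
  x=1
  x=1, z=2

Final answer: 2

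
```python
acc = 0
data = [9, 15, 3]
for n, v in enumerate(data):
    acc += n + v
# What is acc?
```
Trace:
  acc=0
  acc=9, n=0, v=9
  acc=25, n=1, v=15
  acc=30, n=2, v=3

Final answer: 30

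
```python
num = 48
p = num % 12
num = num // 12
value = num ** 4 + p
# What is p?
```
Trace:
  num=48
  num=48, p=0
  num=4, p=0
  num=4, p=0, value=256

Final answer: 0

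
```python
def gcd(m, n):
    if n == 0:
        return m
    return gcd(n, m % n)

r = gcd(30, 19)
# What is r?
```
Call trace:
gcd(m=30, n=19)
  gcd(m=19, n=11)
    gcd(m=11, n=8)
      gcd(m=8, n=3)
        gcd(m=3, n=2)
          gcd(m=2, n=1)
            gcd(m=1, n=0)
            -> return 1
          -> return 1
        -> return 1
      -> return 1
    -> return 1
  -> return 1
-> return 1

Final answer: 1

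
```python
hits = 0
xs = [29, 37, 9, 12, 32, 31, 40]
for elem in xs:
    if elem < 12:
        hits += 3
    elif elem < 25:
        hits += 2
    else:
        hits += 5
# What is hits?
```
Trace:
  hits=0
  hits=5, elem=29
  hits=10, elem=37
  hits=13, elem=9
  hits=15, elem=12
  hits=20, elem=32
  hits=25, elem=31
  hits=30, elem=40

Final answer: 30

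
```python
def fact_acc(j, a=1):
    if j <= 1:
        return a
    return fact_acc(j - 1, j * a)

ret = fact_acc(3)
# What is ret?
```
Call trace:
fact_acc(j=3, a=1)
  fact_acc(j=2, a=3)
    fact_acc(j=1, a=6)
    -> return 6
  -> return 6
-> return 6

Final answer: 6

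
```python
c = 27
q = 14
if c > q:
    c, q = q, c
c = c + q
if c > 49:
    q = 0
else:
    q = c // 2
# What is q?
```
Trace:
  c=27
  c=27, q=14
  c=14, q=27
  c=41, q=27
  c=41, q=20

Final answer: 20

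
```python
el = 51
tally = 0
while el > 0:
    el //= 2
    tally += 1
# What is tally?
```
Trace:
  el=51
  el=51, tally=0
  el=25, tally=1
  el=12, tally=2
  el=6, tally=3
  el=3, tally=4
  el=1, tally=5
  el=0, tally=6

Final answer: 6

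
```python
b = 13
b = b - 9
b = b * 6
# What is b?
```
Trace:
  b=13
  b=4
  b=24

Final answer: 24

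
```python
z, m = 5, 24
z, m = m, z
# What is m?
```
Trace:
  z=5, m=24
  z=24, m=5

Final answer: 5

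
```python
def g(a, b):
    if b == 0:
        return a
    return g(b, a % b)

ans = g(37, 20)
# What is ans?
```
Call trace:
g(a=37, b=20)
  g(a=20, b=17)
    g(a=17, b=3)
      g(a=3, b=2)
        g(a=2, b=1)
          g(a=1, b=0)
          -> return 1
        -> return 1
      -> return 1
    -> return 1
  -> return 1
-> return 1

Final answer: 1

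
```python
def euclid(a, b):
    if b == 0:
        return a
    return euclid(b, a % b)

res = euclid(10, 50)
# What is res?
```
Call trace:
euclid(a=10, b=50)
  euclid(a=50, b=10)
    euclid(a=10, b=0)
    -> return 10
  -> return 10
-> return 10

Final answer: 10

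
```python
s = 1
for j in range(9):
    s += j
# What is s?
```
Trace:
  s=1
  s=1, j=0
  s=2, j=1
  s=4, j=2
  s=7, j=3
  s=11, j=4
  s=16, j=5
  s=22, j=6
  s=29, j=7
  s=37, j=8

Final answer: 37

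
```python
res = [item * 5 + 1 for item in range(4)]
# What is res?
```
Trace:
  item=0
  item=1
  item=2
  item=3
  res=[1, 6, 11, 16]

Final answer: [1, 6, 11, 16]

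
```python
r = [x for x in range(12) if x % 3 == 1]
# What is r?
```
Trace:
  x=0
  x=1
  x=2
  x=3
  x=4
  x=5
  x=6
  x=7
  x=8
  x=9
  x=10
  x=11
  r=[1, 4, 7, 10]

Final answer: [1, 4, 7, 10]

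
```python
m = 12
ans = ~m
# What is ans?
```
Trace:
  m=12
  m=12, ans=-13

Final answer: -13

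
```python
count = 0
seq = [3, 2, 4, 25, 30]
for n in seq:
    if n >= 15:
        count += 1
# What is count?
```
Trace:
  count=0
  count=0, n=3
  count=0, n=2
  count=0, n=4
  count=1, n=25
  count=2, n=30

Final answer: 2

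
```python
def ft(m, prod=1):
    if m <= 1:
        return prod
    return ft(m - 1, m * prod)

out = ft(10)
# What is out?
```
Call trace:
ft(m=10, prod=1)
  ft(m=9, prod=10)
    ft(m=8, prod=90)
      ft(m=7, prod=720)
        ft(m=6, prod=5040)
          ft(m=5, prod=30240)
            ft(m=4, prod=151200)
              ft(m=3, prod=604800)
                ft(m=2, prod=1814400)
                  ft(m=1, prod=3628800)
                  -> return 3628800
                -> return 3628800
              -> return 3628800
            -> return 3628800
          -> return 3628800
        -> return 3628800
      -> return 3628800
    -> return 3628800
  -> return 3628800
-> return 3628800

Final answer: 3628800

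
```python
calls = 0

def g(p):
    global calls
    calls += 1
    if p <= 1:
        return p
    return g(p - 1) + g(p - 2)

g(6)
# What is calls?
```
Call trace (a repeated sub-call is expanded the first time; later identical calls just restate its return value):
g(p=6)
  g(p=5)
    g(p=4)
      g(p=3)
        g(p=2)
          g(p=1)
          -> return 1
          g(p=0)
          -> return 0
        -> return 1
        g(p=1)
        -> return 1
      -> return 2
      g(p=2) -> return 1  (same call as traced above)
    -> return 3
    g(p=3) -> return 2  (same call as traced above)
  -> return 5
  g(p=4) -> return 3  (same call as traced above)
-> return 8

calls is incremented once per call, so count the calls in each subtree. Let C(p) = number of calls made by g(p).
C(0) = C(1) = 1 (base case, no recursion); C(p) = 1 + C(p - 1) + C(p - 2) otherwise.
C(2) = 1 + C(1) + C(0) = 1 + 1 + 1 = 3
C(3) = 1 + C(2) + C(1) = 1 + 3 + 1 = 5
C(4) = 1 + C(3) + C(2) = 1 + 5 + 3 = 9
C(5) = 1 + C(4) + C(3) = 1 + 9 + 5 = 15
C(6) = 1 + C(5) + C(4) = 1 + 15 + 9 = 25
calls = C(6) = 25

Final answer: 25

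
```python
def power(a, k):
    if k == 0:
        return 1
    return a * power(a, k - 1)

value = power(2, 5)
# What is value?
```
Call trace:
power(a=2, k=5)
  power(a=2, k=4)
    power(a=2, k=3)
      power(a=2, k=2)
        power(a=2, k=1)
          power(a=2, k=0)
          -> return 1
        -> return 2
      -> return 4
    -> return 8
  -> return 16
-> return 32

Final answer: 32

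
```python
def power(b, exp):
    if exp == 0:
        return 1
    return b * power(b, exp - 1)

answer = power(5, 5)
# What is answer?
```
Call trace:
power(b=5, exp=5)
  power(b=5, exp=4)
    power(b=5, exp=3)
      power(b=5, exp=2)
        power(b=5, exp=1)
          power(b=5, exp=0)
          -> return 1
        -> return 5
      -> return 25
    -> return 125
  -> return 625
-> return 3125

Final answer: 3125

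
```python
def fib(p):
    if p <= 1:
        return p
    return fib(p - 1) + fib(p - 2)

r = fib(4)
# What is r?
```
Call trace (a repeated sub-call is expanded the first time; later identical calls just restate its return value):
fib(p=4)
  fib(p=3)
    fib(p=2)
      fib(p=1)
      -> return 1
      fib(p=0)
      -> return 0
    -> return 1
    fib(p=1)
    -> return 1
  -> return 2
  fib(p=2) -> return 1  (same call as traced above)
-> return 3

Final answer: 3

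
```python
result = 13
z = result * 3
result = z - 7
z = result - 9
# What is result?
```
Trace:
  result=13
  result=13, z=39
  result=32, z=39
  result=32, z=23

Final answer: 32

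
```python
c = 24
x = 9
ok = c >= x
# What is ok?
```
Trace:
  c=24
  c=24, x=9
  c=24, x=9, ok=True

Final answer: True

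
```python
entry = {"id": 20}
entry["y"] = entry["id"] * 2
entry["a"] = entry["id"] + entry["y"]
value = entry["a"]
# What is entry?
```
Trace:
  entry={'id': 20}
  entry={'id': 20, 'y': 40}
  entry={'id': 20, 'y': 40, 'a': 60}
  entry={'id': 20, 'y': 40, 'a': 60}, value=60

Final answer: {'id': 20, 'y': 40, 'a': 60}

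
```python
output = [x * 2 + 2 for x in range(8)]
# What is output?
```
Trace:
  x=0
  x=1
  x=2
  x=3
  x=4
  x=5
  x=6
  x=7
  output=[2, 4, 6, 8, 10, 12, 14, 16]

Final answer: [2, 4, 6, 8, 10, 12, 14, 16]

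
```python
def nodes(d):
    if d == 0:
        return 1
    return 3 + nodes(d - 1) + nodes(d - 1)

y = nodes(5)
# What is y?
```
Call trace (a repeated sub-call is expanded the first time; later identical calls just restate its return value):
nodes(d=5)
  nodes(d=4)
    nodes(d=3)
      nodes(d=2)
        nodes(d=1)
          nodes(d=0)
          -> return 1
          nodes(d=0)
          -> return 1
        -> return 5
        nodes(d=1) -> return 5  (same call as traced above)
      -> return 13
      nodes(d=2) -> return 13  (same call as traced above)
    -> return 29
    nodes(d=3) -> return 29  (same call as traced above)
  -> return 61
  nodes(d=4) -> return 61  (same call as traced above)
-> return 125

Final answer: 125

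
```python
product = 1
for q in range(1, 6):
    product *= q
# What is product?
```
Trace:
  product=1
  product=1, q=1
  product=2, q=2
  product=6, q=3
  product=24, q=4
  product=120, q=5

Final answer: 120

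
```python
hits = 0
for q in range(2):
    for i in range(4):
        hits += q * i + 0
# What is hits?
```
Trace:
  hits=0
  hits=0, q=0, i=0
  hits=0, q=0, i=1
  hits=0, q=0, i=2
  hits=0, q=0, i=3
  hits=0, q=1, i=0
  hits=1, q=1, i=1
  hits=3, q=1, i=2
  hits=6, q=1, i=3

Final answer: 6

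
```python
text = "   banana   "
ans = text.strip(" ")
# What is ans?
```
Trace:
  text='   banana   '
  text='   banana   ', ans='banana'

Final answer: 'banana'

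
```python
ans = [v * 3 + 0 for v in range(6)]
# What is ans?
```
Trace:
  v=0
  v=1
  v=2
  v=3
  v=4
  v=5
  ans=[0, 3, 6, 9, 12, 15]

Final answer: [0, 3, 6, 9, 12, 15]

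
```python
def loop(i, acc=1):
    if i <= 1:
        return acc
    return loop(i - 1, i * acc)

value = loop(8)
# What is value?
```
Call trace:
loop(i=8, acc=1)
  loop(i=7, acc=8)
    loop(i=6, acc=56)
      loop(i=5, acc=336)
        loop(i=4, acc=1680)
          loop(i=3, acc=6720)
            loop(i=2, acc=20160)
              loop(i=1, acc=40320)
              -> return 40320
            -> return 40320
          -> return 40320
        -> return 40320
      -> return 40320
    -> return 40320
  -> return 40320
-> return 40320

Final answer: 40320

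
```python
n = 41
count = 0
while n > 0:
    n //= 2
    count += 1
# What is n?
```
Trace:
  n=41
  n=41, count=0
  n=20, count=1
  n=10, count=2
  n=5, count=3
  n=2, count=4
  n=1, count=5
  n=0, count=6

Final answer: 0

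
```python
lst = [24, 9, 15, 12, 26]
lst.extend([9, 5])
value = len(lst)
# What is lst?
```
Trace:
  lst=[24, 9, 15, 12, 26]
  lst=[24, 9, 15, 12, 26, 9, 5]
  lst=[24, 9, 15, 12, 26, 9, 5], value=7

Final answer: [24, 9, 15, 12, 26, 9, 5]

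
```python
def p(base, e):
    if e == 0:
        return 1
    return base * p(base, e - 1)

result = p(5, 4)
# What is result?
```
Call trace:
p(base=5, e=4)
  p(base=5, e=3)
    p(base=5, e=2)
      p(base=5, e=1)
        p(base=5, e=0)
        -> return 1
      -> return 5
    -> return 25
  -> return 125
-> return 625

Final answer: 625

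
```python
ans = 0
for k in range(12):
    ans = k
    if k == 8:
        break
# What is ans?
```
Trace:
  ans=0
  ans=0, k=0
  ans=1, k=1
  ans=2, k=2
  ans=3, k=3
  ans=4, k=4
  ans=5, k=5
  ans=6, k=6
  ans=7, k=7
  ans=8, k=8

Final answer: 8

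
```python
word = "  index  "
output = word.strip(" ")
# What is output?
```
Trace:
  word='  index  '
  word='  index  ', output='index'

Final answer: 'index'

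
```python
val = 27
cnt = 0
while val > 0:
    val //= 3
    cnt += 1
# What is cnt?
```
Trace:
  val=27
  val=27, cnt=0
  val=9, cnt=1
  val=3, cnt=2
  val=1, cnt=3
  val=0, cnt=4

Final answer: 4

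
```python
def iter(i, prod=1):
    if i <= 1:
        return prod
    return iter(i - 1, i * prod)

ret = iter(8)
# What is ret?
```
Call trace:
iter(i=8, prod=1)
  iter(i=7, prod=8)
    iter(i=6, prod=56)
      iter(i=5, prod=336)
        iter(i=4, prod=1680)
          iter(i=3, prod=6720)
            iter(i=2, prod=20160)
              iter(i=1, prod=40320)
              -> return 40320
            -> return 40320
          -> return 40320
        -> return 40320
      -> return 40320
    -> return 40320
  -> return 40320
-> return 40320

Final answer: 40320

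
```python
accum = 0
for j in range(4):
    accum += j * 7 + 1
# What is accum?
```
Trace:
  accum=0
  accum=1, j=0
  accum=9, j=1
  accum=24, j=2
  accum=46, j=3

Final answer: 46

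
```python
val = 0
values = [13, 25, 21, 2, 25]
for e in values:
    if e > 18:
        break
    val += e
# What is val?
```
Trace:
  val=0
  val=13, e=13
  val=13, e=25

Final answer: 13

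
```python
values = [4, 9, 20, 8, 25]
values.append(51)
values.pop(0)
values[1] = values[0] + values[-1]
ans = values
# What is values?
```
Trace:
  values=[4, 9, 20, 8, 25]
  values=[4, 9, 20, 8, 25, 51]
  values=[9, 20, 8, 25, 51]
  values=[9, 60, 8, 25, 51]
  values=[9, 60, 8, 25, 51], ans=[9, 60, 8, 25, 51]

Final answer: [9, 60, 8, 25, 51]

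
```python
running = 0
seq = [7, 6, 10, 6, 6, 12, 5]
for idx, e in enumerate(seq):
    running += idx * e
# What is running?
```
Trace:
  running=0
  running=0, idx=0, e=7
  running=6, idx=1, e=6
  running=26, idx=2, e=10
  running=44, idx=3, e=6
  running=68, idx=4, e=6
  running=128, idx=5, e=12
  running=158, idx=6, e=5

Final answer: 158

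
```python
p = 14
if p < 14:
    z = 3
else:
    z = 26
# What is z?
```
Trace:
  p=14
  p=14, z=26

Final answer: 26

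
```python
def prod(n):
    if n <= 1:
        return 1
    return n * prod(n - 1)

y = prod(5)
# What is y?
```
Call trace:
prod(n=5)
  prod(n=4)
    prod(n=3)
      prod(n=2)
        prod(n=1)
        -> return 1
      -> return 2
    -> return 6
  -> return 24
-> return 120

Final answer: 120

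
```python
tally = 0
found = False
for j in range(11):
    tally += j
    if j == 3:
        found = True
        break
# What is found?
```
Trace:
  tally=0
  tally=0, found=False
  tally=0, found=False, j=0
  tally=1, found=False, j=1
  tally=3, found=False, j=2
  tally=6, found=True, j=3

Final answer: True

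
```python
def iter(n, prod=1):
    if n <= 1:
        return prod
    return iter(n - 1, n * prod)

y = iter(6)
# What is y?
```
Call trace:
iter(n=6, prod=1)
  iter(n=5, prod=6)
    iter(n=4, prod=30)
      iter(n=3, prod=120)
        iter(n=2, prod=360)
          iter(n=1, prod=720)
          -> return 720
        -> return 720
      -> return 720
    -> return 720
  -> return 720
-> return 720

Final answer: 720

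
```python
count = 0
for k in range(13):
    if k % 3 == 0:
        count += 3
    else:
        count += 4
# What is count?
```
Trace:
  count=0
  count=3, k=0
  count=7, k=1
  count=11, k=2
  count=14, k=3
  count=18, k=4
  count=22, k=5
  count=25, k=6
  count=29, k=7
  count=33, k=8
  count=36, k=9
  count=40, k=10
  count=44, k=11
  count=47, k=12

Final answer: 47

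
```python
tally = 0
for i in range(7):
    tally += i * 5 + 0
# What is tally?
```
Trace:
  tally=0
  tally=0, i=0
  tally=5, i=1
  tally=15, i=2
  tally=30, i=3
  tally=50, i=4
  tally=75, i=5
  tally=105, i=6

Final answer: 105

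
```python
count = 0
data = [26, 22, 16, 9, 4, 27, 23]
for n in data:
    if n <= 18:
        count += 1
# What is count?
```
Trace:
  count=0
  count=0, n=26
  count=0, n=22
  count=1, n=16
  count=2, n=9
  count=3, n=4
  count=3, n=27
  count=3, n=23

Final answer: 3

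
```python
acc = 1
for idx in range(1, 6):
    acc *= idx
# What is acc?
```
Trace:
  acc=1
  acc=1, idx=1
  acc=2, idx=2
  acc=6, idx=3
  acc=24, idx=4
  acc=120, idx=5

Final answer: 120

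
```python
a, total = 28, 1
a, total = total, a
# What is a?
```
Trace:
  a=28, total=1
  a=1, total=28

Final answer: 1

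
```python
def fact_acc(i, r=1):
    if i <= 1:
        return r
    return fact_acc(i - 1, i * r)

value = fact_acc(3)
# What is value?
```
Call trace:
fact_acc(i=3, r=1)
  fact_acc(i=2, r=3)
    fact_acc(i=1, r=6)
    -> return 6
  -> return 6
-> return 6

Final answer: 6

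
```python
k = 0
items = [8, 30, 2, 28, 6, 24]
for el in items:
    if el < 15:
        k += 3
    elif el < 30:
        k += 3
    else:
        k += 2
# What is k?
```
Trace:
  k=0
  k=3, el=8
  k=5, el=30
  k=8, el=2
  k=11, el=28
  k=14, el=6
  k=17, el=24

Final answer: 17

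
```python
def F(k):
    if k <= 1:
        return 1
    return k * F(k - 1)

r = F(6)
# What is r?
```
Call trace:
F(k=6)
  F(k=5)
    F(k=4)
      F(k=3)
        F(k=2)
          F(k=1)
          -> return 1
        -> return 2
      -> return 6
    -> return 24
  -> return 120
-> return 720

Final answer: 720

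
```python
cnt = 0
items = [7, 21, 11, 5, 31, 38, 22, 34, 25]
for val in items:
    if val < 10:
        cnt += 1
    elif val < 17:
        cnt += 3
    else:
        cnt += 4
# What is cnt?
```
Trace:
  cnt=0
  cnt=1, val=7
  cnt=5, val=21
  cnt=8, val=11
  cnt=9, val=5
  cnt=13, val=31
  cnt=17, val=38
  cnt=21, val=22
  cnt=25, val=34
  cnt=29, val=25

Final answer: 29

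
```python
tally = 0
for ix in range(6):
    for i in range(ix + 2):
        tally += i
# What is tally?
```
Trace:
  tally=0
  tally=0, ix=0, i=0
  tally=1, ix=0, i=1
  tally=1, ix=1, i=0
  tally=2, ix=1, i=1
  tally=4, ix=1, i=2
  tally=4, ix=2, i=0
  tally=5, ix=2, i=1
  tally=7, ix=2, i=2
  tally=10, ix=2, i=3
  tally=10, ix=3, i=0
  tally=11, ix=3, i=1
  tally=13, ix=3, i=2
  tally=16, ix=3, i=3
  tally=20, ix=3, i=4
  tally=20, ix=4, i=0
  tally=21, ix=4, i=1
  tally=23, ix=4, i=2
  tally=26, ix=4, i=3
  tally=30, ix=4, i=4
  tally=35, ix=4, i=5
  tally=35, ix=5, i=0
  tally=36, ix=5, i=1
  tally=38, ix=5, i=2
  tally=41, ix=5, i=3
  tally=45, ix=5, i=4
  tally=50, ix=5, i=5
  tally=56, ix=5, i=6

Final answer: 56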